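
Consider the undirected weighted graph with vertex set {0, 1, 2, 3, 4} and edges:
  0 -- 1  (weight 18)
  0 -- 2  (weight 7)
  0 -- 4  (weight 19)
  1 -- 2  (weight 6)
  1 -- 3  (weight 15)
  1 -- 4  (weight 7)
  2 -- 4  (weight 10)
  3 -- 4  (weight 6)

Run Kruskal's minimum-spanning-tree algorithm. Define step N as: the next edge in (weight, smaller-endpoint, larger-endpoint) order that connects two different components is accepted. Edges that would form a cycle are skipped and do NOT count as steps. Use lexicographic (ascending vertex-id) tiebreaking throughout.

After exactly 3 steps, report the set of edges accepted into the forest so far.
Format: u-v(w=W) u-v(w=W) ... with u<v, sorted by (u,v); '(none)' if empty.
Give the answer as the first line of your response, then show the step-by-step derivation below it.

0-2(w=7) 1-2(w=6) 3-4(w=6)

step 1: add edge 1-2 (w=6); MST = {1-2(w=6)}
step 2: add edge 3-4 (w=6); MST = {1-2(w=6) 3-4(w=6)}
step 3: add edge 0-2 (w=7); MST = {0-2(w=7) 1-2(w=6) 3-4(w=6)}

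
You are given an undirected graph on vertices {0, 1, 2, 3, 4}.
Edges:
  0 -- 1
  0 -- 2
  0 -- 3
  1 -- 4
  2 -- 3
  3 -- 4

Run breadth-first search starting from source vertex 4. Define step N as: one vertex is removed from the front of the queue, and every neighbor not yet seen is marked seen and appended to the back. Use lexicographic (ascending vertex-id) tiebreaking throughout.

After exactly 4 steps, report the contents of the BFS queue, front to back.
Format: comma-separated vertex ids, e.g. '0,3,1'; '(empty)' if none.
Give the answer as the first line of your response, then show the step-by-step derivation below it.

2

step 1: dequeue 4; queue=[1,3]; order=4
step 2: dequeue 1; queue=[3,0]; order=4,1
step 3: dequeue 3; queue=[0,2]; order=4,1,3
step 4: dequeue 0; queue=[2]; order=4,1,3,0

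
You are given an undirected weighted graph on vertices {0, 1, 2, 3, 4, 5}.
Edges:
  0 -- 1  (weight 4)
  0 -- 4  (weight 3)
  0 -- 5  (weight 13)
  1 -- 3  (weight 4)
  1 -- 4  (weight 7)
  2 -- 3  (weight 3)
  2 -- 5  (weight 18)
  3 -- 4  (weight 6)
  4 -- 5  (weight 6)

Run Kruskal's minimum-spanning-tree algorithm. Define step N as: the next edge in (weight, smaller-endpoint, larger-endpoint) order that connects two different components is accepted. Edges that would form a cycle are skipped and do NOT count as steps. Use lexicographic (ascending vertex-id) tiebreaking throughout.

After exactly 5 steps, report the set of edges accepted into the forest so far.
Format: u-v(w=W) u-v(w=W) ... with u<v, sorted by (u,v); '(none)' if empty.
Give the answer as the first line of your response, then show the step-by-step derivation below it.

0-1(w=4) 0-4(w=3) 1-3(w=4) 2-3(w=3) 4-5(w=6)

step 1: add edge 0-4 (w=3); MST = {0-4(w=3)}
step 2: add edge 2-3 (w=3); MST = {0-4(w=3) 2-3(w=3)}
step 3: add edge 0-1 (w=4); MST = {0-1(w=4) 0-4(w=3) 2-3(w=3)}
step 4: add edge 1-3 (w=4); MST = {0-1(w=4) 0-4(w=3) 1-3(w=4) 2-3(w=3)}
step 5: add edge 4-5 (w=6); MST = {0-1(w=4) 0-4(w=3) 1-3(w=4) 2-3(w=3) 4-5(w=6)}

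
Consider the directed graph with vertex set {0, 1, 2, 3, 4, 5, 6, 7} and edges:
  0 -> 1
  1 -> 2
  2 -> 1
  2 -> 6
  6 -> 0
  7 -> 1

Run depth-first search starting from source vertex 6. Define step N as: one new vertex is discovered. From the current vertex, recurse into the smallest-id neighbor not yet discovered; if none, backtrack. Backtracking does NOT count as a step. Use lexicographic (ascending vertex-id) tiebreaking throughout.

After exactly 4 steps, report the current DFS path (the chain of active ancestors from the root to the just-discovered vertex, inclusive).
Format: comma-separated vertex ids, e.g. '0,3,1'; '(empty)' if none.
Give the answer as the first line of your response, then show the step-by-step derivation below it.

6,0,1,2

step 1: discover 6; path=6; order=6
step 2: discover 0; path=6>0; order=6,0
step 3: discover 1; path=6>0>1; order=6,0,1
step 4: discover 2; path=6>0>1>2; order=6,0,1,2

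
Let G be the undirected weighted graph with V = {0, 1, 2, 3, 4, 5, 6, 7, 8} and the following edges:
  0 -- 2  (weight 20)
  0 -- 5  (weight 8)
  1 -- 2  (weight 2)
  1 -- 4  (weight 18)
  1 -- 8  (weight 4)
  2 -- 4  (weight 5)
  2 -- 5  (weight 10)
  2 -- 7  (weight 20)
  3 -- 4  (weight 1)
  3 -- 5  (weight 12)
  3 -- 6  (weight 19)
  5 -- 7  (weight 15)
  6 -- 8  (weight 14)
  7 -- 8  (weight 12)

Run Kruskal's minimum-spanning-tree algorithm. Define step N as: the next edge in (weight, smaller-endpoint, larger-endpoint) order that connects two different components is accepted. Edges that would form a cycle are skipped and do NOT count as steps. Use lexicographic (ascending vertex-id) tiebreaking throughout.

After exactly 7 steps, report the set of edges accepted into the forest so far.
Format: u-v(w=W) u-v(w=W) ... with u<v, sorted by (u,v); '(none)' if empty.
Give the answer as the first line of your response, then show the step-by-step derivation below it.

0-5(w=8) 1-2(w=2) 1-8(w=4) 2-4(w=5) 2-5(w=10) 3-4(w=1) 7-8(w=12)

step 1: add edge 3-4 (w=1); MST = {3-4(w=1)}
step 2: add edge 1-2 (w=2); MST = {1-2(w=2) 3-4(w=1)}
step 3: add edge 1-8 (w=4); MST = {1-2(w=2) 1-8(w=4) 3-4(w=1)}
step 4: add edge 2-4 (w=5); MST = {1-2(w=2) 1-8(w=4) 2-4(w=5) 3-4(w=1)}
step 5: add edge 0-5 (w=8); MST = {0-5(w=8) 1-2(w=2) 1-8(w=4) 2-4(w=5) 3-4(w=1)}
step 6: add edge 2-5 (w=10); MST = {0-5(w=8) 1-2(w=2) 1-8(w=4) 2-4(w=5) 2-5(w=10) 3-4(w=1)}
step 7: add edge 7-8 (w=12); MST = {0-5(w=8) 1-2(w=2) 1-8(w=4) 2-4(w=5) 2-5(w=10) 3-4(w=1) 7-8(w=12)}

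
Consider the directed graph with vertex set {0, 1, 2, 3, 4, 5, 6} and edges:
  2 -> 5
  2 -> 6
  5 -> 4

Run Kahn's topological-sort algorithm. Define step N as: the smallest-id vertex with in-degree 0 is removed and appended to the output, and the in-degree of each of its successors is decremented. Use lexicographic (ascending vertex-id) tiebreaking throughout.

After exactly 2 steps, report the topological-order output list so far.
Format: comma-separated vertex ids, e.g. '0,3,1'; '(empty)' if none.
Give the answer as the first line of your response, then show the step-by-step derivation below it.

0,1

step 1: output 0; order=[0]; indeg=(0,0,0,0,1,1,1)
step 2: output 1; order=[0,1]; indeg=(0,0,0,0,1,1,1)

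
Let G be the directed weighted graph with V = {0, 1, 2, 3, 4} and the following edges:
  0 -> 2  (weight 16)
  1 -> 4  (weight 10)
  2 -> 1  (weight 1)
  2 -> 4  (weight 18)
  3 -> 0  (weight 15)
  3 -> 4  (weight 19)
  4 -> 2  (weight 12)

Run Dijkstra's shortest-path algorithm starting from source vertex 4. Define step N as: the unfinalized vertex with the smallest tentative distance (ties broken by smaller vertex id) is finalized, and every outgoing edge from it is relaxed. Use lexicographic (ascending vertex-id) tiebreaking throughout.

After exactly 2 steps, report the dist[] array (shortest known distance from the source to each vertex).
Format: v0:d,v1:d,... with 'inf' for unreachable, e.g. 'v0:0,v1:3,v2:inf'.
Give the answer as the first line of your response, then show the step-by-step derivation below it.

v0:inf,v1:13,v2:12,v3:inf,v4:0

step 1: dist = v0:inf,v1:inf,v2:12,v3:inf,v4:0
step 2: dist = v0:inf,v1:13,v2:12,v3:inf,v4:0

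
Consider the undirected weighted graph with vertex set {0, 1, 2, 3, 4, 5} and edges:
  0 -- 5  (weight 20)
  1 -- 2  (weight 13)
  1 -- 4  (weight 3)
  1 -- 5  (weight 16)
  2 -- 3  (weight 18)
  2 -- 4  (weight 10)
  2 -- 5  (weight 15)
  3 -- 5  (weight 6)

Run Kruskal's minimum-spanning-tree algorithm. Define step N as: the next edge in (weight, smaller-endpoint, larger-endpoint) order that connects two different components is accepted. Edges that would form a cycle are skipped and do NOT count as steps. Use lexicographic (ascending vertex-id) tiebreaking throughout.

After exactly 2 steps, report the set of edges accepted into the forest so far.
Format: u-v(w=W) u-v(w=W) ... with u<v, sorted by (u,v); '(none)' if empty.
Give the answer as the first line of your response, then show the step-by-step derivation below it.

1-4(w=3) 3-5(w=6)

step 1: add edge 1-4 (w=3); MST = {1-4(w=3)}
step 2: add edge 3-5 (w=6); MST = {1-4(w=3) 3-5(w=6)}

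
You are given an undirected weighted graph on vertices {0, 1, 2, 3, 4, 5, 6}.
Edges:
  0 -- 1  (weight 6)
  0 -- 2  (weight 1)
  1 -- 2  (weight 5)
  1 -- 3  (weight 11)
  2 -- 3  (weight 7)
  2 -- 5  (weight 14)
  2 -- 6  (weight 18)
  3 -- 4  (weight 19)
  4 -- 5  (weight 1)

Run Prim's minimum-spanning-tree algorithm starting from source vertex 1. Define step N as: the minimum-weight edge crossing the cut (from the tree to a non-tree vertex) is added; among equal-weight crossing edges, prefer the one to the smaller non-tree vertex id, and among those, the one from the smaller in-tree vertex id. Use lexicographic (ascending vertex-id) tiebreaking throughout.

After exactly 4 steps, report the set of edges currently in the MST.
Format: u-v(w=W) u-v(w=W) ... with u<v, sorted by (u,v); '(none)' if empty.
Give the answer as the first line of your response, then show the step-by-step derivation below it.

0-2(w=1) 1-2(w=5) 2-3(w=7) 2-5(w=14)

step 1: add edge 1-2 (w=5); MST = {1-2(w=5)}
step 2: add edge 0-2 (w=1); MST = {0-2(w=1) 1-2(w=5)}
step 3: add edge 2-3 (w=7); MST = {0-2(w=1) 1-2(w=5) 2-3(w=7)}
step 4: add edge 2-5 (w=14); MST = {0-2(w=1) 1-2(w=5) 2-3(w=7) 2-5(w=14)}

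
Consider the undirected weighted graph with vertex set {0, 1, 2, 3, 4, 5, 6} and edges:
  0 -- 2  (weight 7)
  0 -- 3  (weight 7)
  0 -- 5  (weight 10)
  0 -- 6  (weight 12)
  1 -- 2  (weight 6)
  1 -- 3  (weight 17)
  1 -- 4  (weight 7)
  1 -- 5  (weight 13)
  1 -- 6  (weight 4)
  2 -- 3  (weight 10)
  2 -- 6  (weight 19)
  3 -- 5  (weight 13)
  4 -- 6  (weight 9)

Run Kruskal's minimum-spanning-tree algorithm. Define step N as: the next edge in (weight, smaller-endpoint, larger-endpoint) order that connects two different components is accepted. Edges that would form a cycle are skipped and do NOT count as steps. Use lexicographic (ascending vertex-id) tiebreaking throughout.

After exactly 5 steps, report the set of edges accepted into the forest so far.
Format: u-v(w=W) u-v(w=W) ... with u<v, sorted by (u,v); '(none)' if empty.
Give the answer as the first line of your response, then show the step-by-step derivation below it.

0-2(w=7) 0-3(w=7) 1-2(w=6) 1-4(w=7) 1-6(w=4)

step 1: add edge 1-6 (w=4); MST = {1-6(w=4)}
step 2: add edge 1-2 (w=6); MST = {1-2(w=6) 1-6(w=4)}
step 3: add edge 0-2 (w=7); MST = {0-2(w=7) 1-2(w=6) 1-6(w=4)}
step 4: add edge 0-3 (w=7); MST = {0-2(w=7) 0-3(w=7) 1-2(w=6) 1-6(w=4)}
step 5: add edge 1-4 (w=7); MST = {0-2(w=7) 0-3(w=7) 1-2(w=6) 1-4(w=7) 1-6(w=4)}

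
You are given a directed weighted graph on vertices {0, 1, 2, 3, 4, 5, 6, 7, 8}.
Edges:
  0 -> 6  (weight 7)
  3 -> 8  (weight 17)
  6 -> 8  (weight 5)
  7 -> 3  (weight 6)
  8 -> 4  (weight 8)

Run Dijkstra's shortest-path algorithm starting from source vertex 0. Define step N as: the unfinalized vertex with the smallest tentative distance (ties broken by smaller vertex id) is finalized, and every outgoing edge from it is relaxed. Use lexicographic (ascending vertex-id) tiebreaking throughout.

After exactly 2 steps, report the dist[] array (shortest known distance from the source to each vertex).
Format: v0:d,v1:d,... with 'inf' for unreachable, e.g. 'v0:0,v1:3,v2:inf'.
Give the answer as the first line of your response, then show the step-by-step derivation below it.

v0:0,v1:inf,v2:inf,v3:inf,v4:inf,v5:inf,v6:7,v7:inf,v8:12

step 1: dist = v0:0,v1:inf,v2:inf,v3:inf,v4:inf,v5:inf,v6:7,v7:inf,v8:inf
step 2: dist = v0:0,v1:inf,v2:inf,v3:inf,v4:inf,v5:inf,v6:7,v7:inf,v8:12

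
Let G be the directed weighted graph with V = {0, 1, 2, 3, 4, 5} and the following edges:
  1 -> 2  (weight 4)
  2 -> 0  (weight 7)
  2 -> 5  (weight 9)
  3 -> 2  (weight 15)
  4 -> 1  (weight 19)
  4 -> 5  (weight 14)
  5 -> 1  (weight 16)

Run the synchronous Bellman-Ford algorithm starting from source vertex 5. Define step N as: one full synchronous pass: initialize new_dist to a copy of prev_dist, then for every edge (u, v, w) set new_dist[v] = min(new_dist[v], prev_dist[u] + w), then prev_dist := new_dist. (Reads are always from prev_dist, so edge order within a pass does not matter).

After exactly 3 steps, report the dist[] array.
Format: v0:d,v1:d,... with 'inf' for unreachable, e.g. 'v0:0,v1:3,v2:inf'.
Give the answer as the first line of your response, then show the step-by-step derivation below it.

v0:27,v1:16,v2:20,v3:inf,v4:inf,v5:0

step 1: dist = v0:inf,v1:16,v2:inf,v3:inf,v4:inf,v5:0
step 2: dist = v0:inf,v1:16,v2:20,v3:inf,v4:inf,v5:0
step 3: dist = v0:27,v1:16,v2:20,v3:inf,v4:inf,v5:0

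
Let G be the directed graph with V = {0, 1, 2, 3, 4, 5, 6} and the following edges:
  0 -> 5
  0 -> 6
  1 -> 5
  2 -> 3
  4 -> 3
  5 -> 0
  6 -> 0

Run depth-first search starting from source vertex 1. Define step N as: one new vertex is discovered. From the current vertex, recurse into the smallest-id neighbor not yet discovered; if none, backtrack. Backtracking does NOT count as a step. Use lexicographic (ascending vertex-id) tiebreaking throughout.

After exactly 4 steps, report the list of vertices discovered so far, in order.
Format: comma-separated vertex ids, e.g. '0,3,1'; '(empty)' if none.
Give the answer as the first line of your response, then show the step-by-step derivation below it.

1,5,0,6

step 1: discover 1; path=1; order=1
step 2: discover 5; path=1>5; order=1,5
step 3: discover 0; path=1>5>0; order=1,5,0
step 4: discover 6; path=1>5>0>6; order=1,5,0,6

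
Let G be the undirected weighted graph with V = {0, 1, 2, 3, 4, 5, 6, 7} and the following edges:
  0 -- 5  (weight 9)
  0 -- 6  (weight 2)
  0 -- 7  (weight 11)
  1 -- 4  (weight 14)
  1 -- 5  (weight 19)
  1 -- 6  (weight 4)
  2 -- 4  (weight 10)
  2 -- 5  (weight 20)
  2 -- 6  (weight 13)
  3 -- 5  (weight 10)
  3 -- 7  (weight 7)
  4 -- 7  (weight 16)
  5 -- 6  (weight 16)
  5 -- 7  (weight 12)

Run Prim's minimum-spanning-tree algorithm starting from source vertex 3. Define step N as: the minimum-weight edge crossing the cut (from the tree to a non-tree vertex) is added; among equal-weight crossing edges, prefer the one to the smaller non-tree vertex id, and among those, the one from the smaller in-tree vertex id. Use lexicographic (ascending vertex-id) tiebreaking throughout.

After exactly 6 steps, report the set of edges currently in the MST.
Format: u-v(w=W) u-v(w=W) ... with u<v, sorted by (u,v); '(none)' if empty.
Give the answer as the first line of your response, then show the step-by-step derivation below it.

0-5(w=9) 0-6(w=2) 1-6(w=4) 2-6(w=13) 3-5(w=10) 3-7(w=7)

step 1: add edge 3-7 (w=7); MST = {3-7(w=7)}
step 2: add edge 3-5 (w=10); MST = {3-5(w=10) 3-7(w=7)}
step 3: add edge 0-5 (w=9); MST = {0-5(w=9) 3-5(w=10) 3-7(w=7)}
step 4: add edge 0-6 (w=2); MST = {0-5(w=9) 0-6(w=2) 3-5(w=10) 3-7(w=7)}
step 5: add edge 1-6 (w=4); MST = {0-5(w=9) 0-6(w=2) 1-6(w=4) 3-5(w=10) 3-7(w=7)}
step 6: add edge 2-6 (w=13); MST = {0-5(w=9) 0-6(w=2) 1-6(w=4) 2-6(w=13) 3-5(w=10) 3-7(w=7)}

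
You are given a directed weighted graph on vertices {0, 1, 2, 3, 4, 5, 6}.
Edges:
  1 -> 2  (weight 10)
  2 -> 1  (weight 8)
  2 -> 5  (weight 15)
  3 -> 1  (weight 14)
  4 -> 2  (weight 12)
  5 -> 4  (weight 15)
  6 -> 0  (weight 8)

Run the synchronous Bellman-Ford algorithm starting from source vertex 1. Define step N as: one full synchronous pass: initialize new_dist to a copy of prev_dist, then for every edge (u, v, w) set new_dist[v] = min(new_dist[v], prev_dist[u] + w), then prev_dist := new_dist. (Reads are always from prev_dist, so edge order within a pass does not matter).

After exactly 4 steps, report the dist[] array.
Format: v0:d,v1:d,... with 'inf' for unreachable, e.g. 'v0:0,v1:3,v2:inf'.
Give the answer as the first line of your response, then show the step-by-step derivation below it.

v0:inf,v1:0,v2:10,v3:inf,v4:40,v5:25,v6:inf

step 1: dist = v0:inf,v1:0,v2:10,v3:inf,v4:inf,v5:inf,v6:inf
step 2: dist = v0:inf,v1:0,v2:10,v3:inf,v4:inf,v5:25,v6:inf
step 3: dist = v0:inf,v1:0,v2:10,v3:inf,v4:40,v5:25,v6:inf
step 4: dist = v0:inf,v1:0,v2:10,v3:inf,v4:40,v5:25,v6:inf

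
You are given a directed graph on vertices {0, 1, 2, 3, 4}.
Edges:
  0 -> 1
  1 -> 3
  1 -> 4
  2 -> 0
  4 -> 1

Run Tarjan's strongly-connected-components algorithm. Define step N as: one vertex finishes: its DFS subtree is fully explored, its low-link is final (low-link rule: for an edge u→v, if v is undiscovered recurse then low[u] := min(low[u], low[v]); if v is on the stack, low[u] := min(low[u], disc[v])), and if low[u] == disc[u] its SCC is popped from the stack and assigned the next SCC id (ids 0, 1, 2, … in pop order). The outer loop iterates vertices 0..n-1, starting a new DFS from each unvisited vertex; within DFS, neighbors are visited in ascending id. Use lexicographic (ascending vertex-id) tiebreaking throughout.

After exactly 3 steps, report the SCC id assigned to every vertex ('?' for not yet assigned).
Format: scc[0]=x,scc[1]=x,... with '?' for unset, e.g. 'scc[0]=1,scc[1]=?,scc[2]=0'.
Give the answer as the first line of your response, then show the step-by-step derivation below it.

scc[0]=?,scc[1]=1,scc[2]=?,scc[3]=0,scc[4]=1

step 1: low=(low[0]=0,low[1]=1,low[2]=?,low[3]=2,low[4]=?); scc=(scc[0]=?,scc[1]=?,scc[2]=?,scc[3]=0,scc[4]=?)
step 2: low=(low[0]=0,low[1]=1,low[2]=?,low[3]=2,low[4]=1); scc=(scc[0]=?,scc[1]=?,scc[2]=?,scc[3]=0,scc[4]=?)
step 3: low=(low[0]=0,low[1]=1,low[2]=?,low[3]=2,low[4]=1); scc=(scc[0]=?,scc[1]=1,scc[2]=?,scc[3]=0,scc[4]=1)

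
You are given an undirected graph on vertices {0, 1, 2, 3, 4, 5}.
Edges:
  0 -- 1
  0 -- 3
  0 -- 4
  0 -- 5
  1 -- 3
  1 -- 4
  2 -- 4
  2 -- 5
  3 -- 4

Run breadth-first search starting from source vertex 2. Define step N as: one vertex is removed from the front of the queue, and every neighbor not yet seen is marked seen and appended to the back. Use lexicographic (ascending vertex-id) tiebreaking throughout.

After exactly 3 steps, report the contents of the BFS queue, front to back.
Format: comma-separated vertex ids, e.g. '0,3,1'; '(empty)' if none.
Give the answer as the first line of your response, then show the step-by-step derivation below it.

0,1,3

step 1: dequeue 2; queue=[4,5]; order=2
step 2: dequeue 4; queue=[5,0,1,3]; order=2,4
step 3: dequeue 5; queue=[0,1,3]; order=2,4,5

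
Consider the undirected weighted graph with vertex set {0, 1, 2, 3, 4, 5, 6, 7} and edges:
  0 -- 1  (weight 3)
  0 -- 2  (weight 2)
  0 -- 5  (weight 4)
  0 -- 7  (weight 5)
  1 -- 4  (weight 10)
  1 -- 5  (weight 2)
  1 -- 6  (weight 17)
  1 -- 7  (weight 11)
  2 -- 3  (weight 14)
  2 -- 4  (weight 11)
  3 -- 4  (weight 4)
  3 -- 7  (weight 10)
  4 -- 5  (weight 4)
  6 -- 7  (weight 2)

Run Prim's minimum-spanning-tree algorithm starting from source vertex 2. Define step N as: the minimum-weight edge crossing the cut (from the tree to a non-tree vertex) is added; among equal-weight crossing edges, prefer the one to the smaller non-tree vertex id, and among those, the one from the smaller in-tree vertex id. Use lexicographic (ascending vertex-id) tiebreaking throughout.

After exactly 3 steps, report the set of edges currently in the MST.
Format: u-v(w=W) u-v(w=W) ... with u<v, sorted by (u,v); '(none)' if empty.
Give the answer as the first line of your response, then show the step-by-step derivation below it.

0-1(w=3) 0-2(w=2) 1-5(w=2)

step 1: add edge 0-2 (w=2); MST = {0-2(w=2)}
step 2: add edge 0-1 (w=3); MST = {0-1(w=3) 0-2(w=2)}
step 3: add edge 1-5 (w=2); MST = {0-1(w=3) 0-2(w=2) 1-5(w=2)}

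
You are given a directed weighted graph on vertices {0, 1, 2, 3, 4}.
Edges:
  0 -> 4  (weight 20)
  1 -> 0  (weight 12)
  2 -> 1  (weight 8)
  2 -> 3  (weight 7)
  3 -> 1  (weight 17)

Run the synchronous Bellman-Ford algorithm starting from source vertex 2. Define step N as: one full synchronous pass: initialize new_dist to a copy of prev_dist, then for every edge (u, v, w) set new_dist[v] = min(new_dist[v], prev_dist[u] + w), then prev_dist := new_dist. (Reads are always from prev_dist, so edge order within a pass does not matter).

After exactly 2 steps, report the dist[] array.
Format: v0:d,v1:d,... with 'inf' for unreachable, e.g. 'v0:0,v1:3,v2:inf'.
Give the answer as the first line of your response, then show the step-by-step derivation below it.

v0:20,v1:8,v2:0,v3:7,v4:inf

step 1: dist = v0:inf,v1:8,v2:0,v3:7,v4:inf
step 2: dist = v0:20,v1:8,v2:0,v3:7,v4:inf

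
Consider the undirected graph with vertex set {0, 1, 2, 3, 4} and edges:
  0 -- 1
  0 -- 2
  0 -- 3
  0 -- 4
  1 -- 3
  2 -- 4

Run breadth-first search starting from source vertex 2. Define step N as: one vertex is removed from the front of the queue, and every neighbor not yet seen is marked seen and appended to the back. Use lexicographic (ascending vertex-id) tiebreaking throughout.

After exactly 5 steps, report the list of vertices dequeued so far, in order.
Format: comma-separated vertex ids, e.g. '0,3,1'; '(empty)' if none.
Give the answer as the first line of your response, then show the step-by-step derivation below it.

2,0,4,1,3

step 1: dequeue 2; queue=[0,4]; order=2
step 2: dequeue 0; queue=[4,1,3]; order=2,0
step 3: dequeue 4; queue=[1,3]; order=2,0,4
step 4: dequeue 1; queue=[3]; order=2,0,4,1
step 5: dequeue 3; queue=[(empty)]; order=2,0,4,1,3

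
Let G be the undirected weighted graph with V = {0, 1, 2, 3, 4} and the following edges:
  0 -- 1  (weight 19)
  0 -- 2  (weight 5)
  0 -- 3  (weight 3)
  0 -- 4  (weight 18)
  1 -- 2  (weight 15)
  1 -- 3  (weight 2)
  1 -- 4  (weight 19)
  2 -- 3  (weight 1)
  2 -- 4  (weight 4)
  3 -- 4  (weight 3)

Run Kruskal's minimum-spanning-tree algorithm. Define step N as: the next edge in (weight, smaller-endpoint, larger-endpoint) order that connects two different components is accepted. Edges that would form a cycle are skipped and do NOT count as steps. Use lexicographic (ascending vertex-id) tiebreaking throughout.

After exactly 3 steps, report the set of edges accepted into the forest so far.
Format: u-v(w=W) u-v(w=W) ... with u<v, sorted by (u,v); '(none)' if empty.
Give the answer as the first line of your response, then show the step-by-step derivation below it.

0-3(w=3) 1-3(w=2) 2-3(w=1)

step 1: add edge 2-3 (w=1); MST = {2-3(w=1)}
step 2: add edge 1-3 (w=2); MST = {1-3(w=2) 2-3(w=1)}
step 3: add edge 0-3 (w=3); MST = {0-3(w=3) 1-3(w=2) 2-3(w=1)}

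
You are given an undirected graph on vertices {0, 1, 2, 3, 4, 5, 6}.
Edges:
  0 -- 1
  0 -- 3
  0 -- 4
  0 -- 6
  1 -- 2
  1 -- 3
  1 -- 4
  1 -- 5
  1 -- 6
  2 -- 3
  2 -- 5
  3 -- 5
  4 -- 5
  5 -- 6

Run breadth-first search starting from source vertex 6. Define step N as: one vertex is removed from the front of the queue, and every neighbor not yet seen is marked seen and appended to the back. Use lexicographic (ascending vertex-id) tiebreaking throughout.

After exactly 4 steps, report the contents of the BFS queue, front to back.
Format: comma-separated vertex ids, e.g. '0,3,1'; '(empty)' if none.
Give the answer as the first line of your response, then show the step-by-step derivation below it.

3,4,2

step 1: dequeue 6; queue=[0,1,5]; order=6
step 2: dequeue 0; queue=[1,5,3,4]; order=6,0
step 3: dequeue 1; queue=[5,3,4,2]; order=6,0,1
step 4: dequeue 5; queue=[3,4,2]; order=6,0,1,5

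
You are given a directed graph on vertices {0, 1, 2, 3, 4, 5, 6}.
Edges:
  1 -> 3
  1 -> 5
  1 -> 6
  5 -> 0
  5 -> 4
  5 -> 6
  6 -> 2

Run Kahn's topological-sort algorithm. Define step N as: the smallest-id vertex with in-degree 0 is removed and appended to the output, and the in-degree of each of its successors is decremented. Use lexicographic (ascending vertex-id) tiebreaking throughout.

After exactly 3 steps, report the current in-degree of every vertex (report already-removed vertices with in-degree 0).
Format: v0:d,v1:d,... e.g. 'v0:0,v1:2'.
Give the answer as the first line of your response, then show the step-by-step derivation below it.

v0:0,v1:0,v2:1,v3:0,v4:0,v5:0,v6:0

step 1: output 1; order=[1]; indeg=(1,0,1,0,1,0,1)
step 2: output 3; order=[1,3]; indeg=(1,0,1,0,1,0,1)
step 3: output 5; order=[1,3,5]; indeg=(0,0,1,0,0,0,0)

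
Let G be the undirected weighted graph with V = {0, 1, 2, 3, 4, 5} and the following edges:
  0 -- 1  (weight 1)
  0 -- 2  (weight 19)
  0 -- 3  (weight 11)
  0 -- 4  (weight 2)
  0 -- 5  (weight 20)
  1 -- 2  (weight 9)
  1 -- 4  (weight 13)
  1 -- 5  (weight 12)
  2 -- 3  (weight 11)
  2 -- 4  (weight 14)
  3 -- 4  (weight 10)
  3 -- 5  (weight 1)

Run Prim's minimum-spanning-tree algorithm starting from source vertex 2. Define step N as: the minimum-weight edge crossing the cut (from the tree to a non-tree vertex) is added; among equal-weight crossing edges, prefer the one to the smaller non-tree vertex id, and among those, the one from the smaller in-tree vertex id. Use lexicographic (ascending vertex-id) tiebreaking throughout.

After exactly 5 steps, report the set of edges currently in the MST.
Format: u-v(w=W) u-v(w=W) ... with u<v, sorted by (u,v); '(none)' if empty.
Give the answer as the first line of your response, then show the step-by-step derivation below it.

0-1(w=1) 0-4(w=2) 1-2(w=9) 3-4(w=10) 3-5(w=1)

step 1: add edge 1-2 (w=9); MST = {1-2(w=9)}
step 2: add edge 0-1 (w=1); MST = {0-1(w=1) 1-2(w=9)}
step 3: add edge 0-4 (w=2); MST = {0-1(w=1) 0-4(w=2) 1-2(w=9)}
step 4: add edge 3-4 (w=10); MST = {0-1(w=1) 0-4(w=2) 1-2(w=9) 3-4(w=10)}
step 5: add edge 3-5 (w=1); MST = {0-1(w=1) 0-4(w=2) 1-2(w=9) 3-4(w=10) 3-5(w=1)}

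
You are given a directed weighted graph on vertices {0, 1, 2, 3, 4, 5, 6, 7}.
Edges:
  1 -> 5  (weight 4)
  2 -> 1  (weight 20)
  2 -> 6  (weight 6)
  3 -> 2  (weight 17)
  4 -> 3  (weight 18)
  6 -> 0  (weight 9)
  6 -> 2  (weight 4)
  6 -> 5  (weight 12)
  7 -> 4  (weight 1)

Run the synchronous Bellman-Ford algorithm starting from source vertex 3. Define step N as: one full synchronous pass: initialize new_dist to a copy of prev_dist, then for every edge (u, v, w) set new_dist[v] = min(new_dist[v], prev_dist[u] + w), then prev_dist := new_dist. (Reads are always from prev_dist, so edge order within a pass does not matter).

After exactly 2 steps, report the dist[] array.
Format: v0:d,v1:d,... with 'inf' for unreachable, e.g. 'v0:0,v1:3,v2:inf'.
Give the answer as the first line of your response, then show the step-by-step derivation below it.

v0:inf,v1:37,v2:17,v3:0,v4:inf,v5:inf,v6:23,v7:inf

step 1: dist = v0:inf,v1:inf,v2:17,v3:0,v4:inf,v5:inf,v6:inf,v7:inf
step 2: dist = v0:inf,v1:37,v2:17,v3:0,v4:inf,v5:inf,v6:23,v7:inf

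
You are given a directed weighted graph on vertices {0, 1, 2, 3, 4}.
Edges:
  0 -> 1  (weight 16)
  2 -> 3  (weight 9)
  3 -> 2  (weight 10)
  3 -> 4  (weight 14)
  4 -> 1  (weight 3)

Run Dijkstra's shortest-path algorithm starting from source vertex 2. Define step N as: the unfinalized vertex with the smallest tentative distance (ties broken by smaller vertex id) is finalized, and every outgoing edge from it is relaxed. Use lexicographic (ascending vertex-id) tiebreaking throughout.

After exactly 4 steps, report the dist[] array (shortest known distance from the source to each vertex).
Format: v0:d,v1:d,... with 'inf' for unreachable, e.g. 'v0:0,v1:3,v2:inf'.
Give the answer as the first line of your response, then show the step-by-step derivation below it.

v0:inf,v1:26,v2:0,v3:9,v4:23

step 1: dist = v0:inf,v1:inf,v2:0,v3:9,v4:inf
step 2: dist = v0:inf,v1:inf,v2:0,v3:9,v4:23
step 3: dist = v0:inf,v1:26,v2:0,v3:9,v4:23
step 4: dist = v0:inf,v1:26,v2:0,v3:9,v4:23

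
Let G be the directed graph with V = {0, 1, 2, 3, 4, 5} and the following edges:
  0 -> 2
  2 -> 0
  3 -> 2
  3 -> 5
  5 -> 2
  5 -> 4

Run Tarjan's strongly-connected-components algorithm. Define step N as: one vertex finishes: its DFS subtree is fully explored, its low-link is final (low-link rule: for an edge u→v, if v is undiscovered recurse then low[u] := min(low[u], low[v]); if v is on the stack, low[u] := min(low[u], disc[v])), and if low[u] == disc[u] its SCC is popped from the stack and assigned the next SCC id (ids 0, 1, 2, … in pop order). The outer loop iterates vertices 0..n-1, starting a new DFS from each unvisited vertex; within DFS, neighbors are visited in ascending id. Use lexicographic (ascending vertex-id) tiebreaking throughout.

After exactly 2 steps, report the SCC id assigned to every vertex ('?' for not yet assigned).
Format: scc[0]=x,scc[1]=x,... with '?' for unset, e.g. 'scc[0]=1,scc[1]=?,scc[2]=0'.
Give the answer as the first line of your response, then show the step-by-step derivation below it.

scc[0]=0,scc[1]=?,scc[2]=0,scc[3]=?,scc[4]=?,scc[5]=?

step 1: low=(low[0]=0,low[1]=?,low[2]=0,low[3]=?,low[4]=?,low[5]=?); scc=(scc[0]=?,scc[1]=?,scc[2]=?,scc[3]=?,scc[4]=?,scc[5]=?)
step 2: low=(low[0]=0,low[1]=?,low[2]=0,low[3]=?,low[4]=?,low[5]=?); scc=(scc[0]=0,scc[1]=?,scc[2]=0,scc[3]=?,scc[4]=?,scc[5]=?)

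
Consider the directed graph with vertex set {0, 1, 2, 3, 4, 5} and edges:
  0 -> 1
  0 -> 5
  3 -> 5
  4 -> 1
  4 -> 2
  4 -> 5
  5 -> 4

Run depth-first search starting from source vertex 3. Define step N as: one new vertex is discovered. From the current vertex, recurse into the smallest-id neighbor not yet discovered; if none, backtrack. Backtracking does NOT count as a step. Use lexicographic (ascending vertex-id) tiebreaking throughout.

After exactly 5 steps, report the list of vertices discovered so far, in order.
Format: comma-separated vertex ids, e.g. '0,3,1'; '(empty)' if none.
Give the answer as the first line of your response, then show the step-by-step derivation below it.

3,5,4,1,2

step 1: discover 3; path=3; order=3
step 2: discover 5; path=3>5; order=3,5
step 3: discover 4; path=3>5>4; order=3,5,4
step 4: discover 1; path=3>5>4>1; order=3,5,4,1
step 5: discover 2; path=3>5>4>2; order=3,5,4,1,2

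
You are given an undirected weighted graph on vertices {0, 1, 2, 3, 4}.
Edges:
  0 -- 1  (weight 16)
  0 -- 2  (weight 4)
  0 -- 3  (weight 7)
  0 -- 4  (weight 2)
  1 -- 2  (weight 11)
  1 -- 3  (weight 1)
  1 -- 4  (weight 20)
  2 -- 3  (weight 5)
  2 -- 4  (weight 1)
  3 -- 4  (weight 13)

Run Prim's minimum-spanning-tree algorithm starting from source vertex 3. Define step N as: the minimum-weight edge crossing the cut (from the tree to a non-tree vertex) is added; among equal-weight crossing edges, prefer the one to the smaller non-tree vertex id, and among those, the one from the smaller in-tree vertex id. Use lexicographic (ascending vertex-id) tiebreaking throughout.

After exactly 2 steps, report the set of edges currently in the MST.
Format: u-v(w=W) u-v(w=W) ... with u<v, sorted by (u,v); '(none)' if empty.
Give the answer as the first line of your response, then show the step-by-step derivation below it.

1-3(w=1) 2-3(w=5)

step 1: add edge 1-3 (w=1); MST = {1-3(w=1)}
step 2: add edge 2-3 (w=5); MST = {1-3(w=1) 2-3(w=5)}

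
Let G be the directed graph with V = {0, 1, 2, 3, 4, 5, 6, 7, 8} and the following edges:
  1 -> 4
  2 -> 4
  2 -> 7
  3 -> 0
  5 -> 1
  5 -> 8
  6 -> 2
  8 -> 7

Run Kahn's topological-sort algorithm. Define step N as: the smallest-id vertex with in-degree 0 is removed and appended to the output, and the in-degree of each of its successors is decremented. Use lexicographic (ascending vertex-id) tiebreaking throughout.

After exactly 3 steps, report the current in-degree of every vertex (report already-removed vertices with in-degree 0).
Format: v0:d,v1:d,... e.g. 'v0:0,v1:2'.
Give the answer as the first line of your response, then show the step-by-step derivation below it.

v0:0,v1:0,v2:1,v3:0,v4:2,v5:0,v6:0,v7:2,v8:0

step 1: output 3; order=[3]; indeg=(0,1,1,0,2,0,0,2,1)
step 2: output 0; order=[3,0]; indeg=(0,1,1,0,2,0,0,2,1)
step 3: output 5; order=[3,0,5]; indeg=(0,0,1,0,2,0,0,2,0)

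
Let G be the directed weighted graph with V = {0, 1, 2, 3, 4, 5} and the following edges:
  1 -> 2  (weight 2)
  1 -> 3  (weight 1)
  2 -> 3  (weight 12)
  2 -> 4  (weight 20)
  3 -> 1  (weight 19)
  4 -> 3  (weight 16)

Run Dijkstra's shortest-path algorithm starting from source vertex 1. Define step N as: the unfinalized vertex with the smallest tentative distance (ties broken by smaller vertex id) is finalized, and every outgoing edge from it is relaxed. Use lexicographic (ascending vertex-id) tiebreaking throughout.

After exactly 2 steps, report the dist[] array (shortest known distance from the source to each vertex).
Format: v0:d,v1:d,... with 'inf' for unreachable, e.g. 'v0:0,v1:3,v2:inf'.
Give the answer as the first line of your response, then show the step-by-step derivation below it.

v0:inf,v1:0,v2:2,v3:1,v4:inf,v5:inf

step 1: dist = v0:inf,v1:0,v2:2,v3:1,v4:inf,v5:inf
step 2: dist = v0:inf,v1:0,v2:2,v3:1,v4:inf,v5:inf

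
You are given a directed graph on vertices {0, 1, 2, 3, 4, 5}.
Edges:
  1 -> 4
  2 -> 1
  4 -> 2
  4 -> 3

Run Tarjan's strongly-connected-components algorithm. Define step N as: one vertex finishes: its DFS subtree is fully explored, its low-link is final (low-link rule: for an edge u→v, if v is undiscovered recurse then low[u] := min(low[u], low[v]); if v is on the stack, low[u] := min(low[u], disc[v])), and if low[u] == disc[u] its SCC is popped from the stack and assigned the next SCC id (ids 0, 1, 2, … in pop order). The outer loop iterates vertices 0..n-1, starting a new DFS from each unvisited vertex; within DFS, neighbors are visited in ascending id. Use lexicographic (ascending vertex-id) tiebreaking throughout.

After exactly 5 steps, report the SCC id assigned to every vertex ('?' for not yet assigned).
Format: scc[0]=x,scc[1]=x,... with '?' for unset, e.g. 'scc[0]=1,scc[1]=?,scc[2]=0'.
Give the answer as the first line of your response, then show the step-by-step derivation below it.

scc[0]=0,scc[1]=2,scc[2]=2,scc[3]=1,scc[4]=2,scc[5]=?

step 1: low=(low[0]=0,low[1]=?,low[2]=?,low[3]=?,low[4]=?,low[5]=?); scc=(scc[0]=0,scc[1]=?,scc[2]=?,scc[3]=?,scc[4]=?,scc[5]=?)
step 2: low=(low[0]=0,low[1]=1,low[2]=1,low[3]=?,low[4]=2,low[5]=?); scc=(scc[0]=0,scc[1]=?,scc[2]=?,scc[3]=?,scc[4]=?,scc[5]=?)
step 3: low=(low[0]=0,low[1]=1,low[2]=1,low[3]=4,low[4]=1,low[5]=?); scc=(scc[0]=0,scc[1]=?,scc[2]=?,scc[3]=1,scc[4]=?,scc[5]=?)
step 4: low=(low[0]=0,low[1]=1,low[2]=1,low[3]=4,low[4]=1,low[5]=?); scc=(scc[0]=0,scc[1]=?,scc[2]=?,scc[3]=1,scc[4]=?,scc[5]=?)
step 5: low=(low[0]=0,low[1]=1,low[2]=1,low[3]=4,low[4]=1,low[5]=?); scc=(scc[0]=0,scc[1]=2,scc[2]=2,scc[3]=1,scc[4]=2,scc[5]=?)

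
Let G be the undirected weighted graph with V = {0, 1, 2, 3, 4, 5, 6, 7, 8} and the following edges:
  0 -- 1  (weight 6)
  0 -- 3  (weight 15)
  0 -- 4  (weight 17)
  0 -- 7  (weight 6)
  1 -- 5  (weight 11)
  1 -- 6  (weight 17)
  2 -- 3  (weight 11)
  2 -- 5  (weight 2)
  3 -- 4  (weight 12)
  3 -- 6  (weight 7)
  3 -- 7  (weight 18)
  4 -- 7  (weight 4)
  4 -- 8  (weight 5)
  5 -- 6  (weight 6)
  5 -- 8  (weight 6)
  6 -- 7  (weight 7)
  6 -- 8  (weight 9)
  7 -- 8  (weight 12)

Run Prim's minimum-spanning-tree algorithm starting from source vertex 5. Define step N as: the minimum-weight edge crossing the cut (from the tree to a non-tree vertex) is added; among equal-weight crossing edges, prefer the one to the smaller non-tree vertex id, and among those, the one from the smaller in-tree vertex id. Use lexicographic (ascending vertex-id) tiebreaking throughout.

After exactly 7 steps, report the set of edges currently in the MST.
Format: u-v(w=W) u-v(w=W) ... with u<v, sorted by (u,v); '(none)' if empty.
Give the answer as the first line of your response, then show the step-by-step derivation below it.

0-1(w=6) 0-7(w=6) 2-5(w=2) 4-7(w=4) 4-8(w=5) 5-6(w=6) 5-8(w=6)

step 1: add edge 2-5 (w=2); MST = {2-5(w=2)}
step 2: add edge 5-6 (w=6); MST = {2-5(w=2) 5-6(w=6)}
step 3: add edge 5-8 (w=6); MST = {2-5(w=2) 5-6(w=6) 5-8(w=6)}
step 4: add edge 4-8 (w=5); MST = {2-5(w=2) 4-8(w=5) 5-6(w=6) 5-8(w=6)}
step 5: add edge 4-7 (w=4); MST = {2-5(w=2) 4-7(w=4) 4-8(w=5) 5-6(w=6) 5-8(w=6)}
step 6: add edge 0-7 (w=6); MST = {0-7(w=6) 2-5(w=2) 4-7(w=4) 4-8(w=5) 5-6(w=6) 5-8(w=6)}
step 7: add edge 0-1 (w=6); MST = {0-1(w=6) 0-7(w=6) 2-5(w=2) 4-7(w=4) 4-8(w=5) 5-6(w=6) 5-8(w=6)}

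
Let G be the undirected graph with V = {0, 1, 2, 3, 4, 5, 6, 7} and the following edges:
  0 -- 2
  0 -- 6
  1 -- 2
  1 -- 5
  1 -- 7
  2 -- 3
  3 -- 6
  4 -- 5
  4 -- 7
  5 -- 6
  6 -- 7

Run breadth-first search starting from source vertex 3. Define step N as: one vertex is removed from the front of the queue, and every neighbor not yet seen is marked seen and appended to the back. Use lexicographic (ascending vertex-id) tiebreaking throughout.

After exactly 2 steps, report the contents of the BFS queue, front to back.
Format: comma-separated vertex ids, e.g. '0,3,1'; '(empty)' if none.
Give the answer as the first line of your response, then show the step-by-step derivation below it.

6,0,1

step 1: dequeue 3; queue=[2,6]; order=3
step 2: dequeue 2; queue=[6,0,1]; order=3,2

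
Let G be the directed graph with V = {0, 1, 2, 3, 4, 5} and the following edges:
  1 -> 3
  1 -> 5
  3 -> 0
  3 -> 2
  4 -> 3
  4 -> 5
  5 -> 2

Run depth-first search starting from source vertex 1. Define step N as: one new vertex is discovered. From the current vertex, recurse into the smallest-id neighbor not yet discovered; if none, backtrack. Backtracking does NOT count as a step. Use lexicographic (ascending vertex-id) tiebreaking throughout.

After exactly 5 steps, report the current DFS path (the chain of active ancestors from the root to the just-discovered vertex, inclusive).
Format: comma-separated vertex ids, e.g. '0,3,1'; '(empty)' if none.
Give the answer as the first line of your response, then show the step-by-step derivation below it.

1,5

step 1: discover 1; path=1; order=1
step 2: discover 3; path=1>3; order=1,3
step 3: discover 0; path=1>3>0; order=1,3,0
step 4: discover 2; path=1>3>2; order=1,3,0,2
step 5: discover 5; path=1>5; order=1,3,0,2,5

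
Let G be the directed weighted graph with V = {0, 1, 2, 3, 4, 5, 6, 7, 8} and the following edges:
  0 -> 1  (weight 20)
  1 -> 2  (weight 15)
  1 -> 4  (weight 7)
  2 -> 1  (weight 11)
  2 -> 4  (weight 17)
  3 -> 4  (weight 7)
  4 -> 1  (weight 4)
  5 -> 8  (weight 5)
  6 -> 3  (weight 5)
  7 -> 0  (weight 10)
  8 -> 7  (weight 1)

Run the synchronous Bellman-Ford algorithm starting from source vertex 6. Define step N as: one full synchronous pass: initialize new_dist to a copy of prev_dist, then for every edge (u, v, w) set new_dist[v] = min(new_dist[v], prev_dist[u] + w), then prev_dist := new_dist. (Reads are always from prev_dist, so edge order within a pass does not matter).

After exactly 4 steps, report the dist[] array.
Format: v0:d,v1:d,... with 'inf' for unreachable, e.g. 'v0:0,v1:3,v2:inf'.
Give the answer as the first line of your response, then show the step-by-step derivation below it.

v0:inf,v1:16,v2:31,v3:5,v4:12,v5:inf,v6:0,v7:inf,v8:inf

step 1: dist = v0:inf,v1:inf,v2:inf,v3:5,v4:inf,v5:inf,v6:0,v7:inf,v8:inf
step 2: dist = v0:inf,v1:inf,v2:inf,v3:5,v4:12,v5:inf,v6:0,v7:inf,v8:inf
step 3: dist = v0:inf,v1:16,v2:inf,v3:5,v4:12,v5:inf,v6:0,v7:inf,v8:inf
step 4: dist = v0:inf,v1:16,v2:31,v3:5,v4:12,v5:inf,v6:0,v7:inf,v8:inf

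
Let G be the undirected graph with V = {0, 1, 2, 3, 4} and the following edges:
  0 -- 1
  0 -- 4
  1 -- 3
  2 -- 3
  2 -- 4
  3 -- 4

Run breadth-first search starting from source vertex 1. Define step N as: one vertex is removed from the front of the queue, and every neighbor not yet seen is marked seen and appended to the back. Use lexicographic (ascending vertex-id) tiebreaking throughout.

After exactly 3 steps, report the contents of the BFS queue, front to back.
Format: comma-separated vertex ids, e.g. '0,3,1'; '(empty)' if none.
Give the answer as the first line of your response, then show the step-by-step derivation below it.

4,2

step 1: dequeue 1; queue=[0,3]; order=1
step 2: dequeue 0; queue=[3,4]; order=1,0
step 3: dequeue 3; queue=[4,2]; order=1,0,3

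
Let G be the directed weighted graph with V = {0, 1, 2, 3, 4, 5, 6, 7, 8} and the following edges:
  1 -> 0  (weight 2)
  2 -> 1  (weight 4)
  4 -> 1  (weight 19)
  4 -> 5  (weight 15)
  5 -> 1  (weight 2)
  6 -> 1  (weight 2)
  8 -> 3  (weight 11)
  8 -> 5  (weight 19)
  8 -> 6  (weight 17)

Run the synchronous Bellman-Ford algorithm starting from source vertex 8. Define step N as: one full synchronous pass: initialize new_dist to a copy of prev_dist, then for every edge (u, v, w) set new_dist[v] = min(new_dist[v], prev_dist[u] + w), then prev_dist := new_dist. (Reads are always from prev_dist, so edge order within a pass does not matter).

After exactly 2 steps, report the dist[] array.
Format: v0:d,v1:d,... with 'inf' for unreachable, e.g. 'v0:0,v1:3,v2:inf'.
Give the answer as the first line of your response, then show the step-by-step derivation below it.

v0:inf,v1:19,v2:inf,v3:11,v4:inf,v5:19,v6:17,v7:inf,v8:0

step 1: dist = v0:inf,v1:inf,v2:inf,v3:11,v4:inf,v5:19,v6:17,v7:inf,v8:0
step 2: dist = v0:inf,v1:19,v2:inf,v3:11,v4:inf,v5:19,v6:17,v7:inf,v8:0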